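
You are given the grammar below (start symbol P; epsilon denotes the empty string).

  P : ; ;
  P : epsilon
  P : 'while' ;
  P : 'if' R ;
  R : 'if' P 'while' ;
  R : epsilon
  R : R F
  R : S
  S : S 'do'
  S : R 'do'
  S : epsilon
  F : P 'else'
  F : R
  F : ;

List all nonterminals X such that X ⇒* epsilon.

Directly nullable (have an epsilon-production): P, R, S.
F : R with every symbol nullable, so F is nullable.

{ F, P, R, S }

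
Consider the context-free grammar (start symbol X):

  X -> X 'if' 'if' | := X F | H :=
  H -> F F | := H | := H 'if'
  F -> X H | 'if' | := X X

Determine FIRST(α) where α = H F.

Add FIRST(H) = { 'if', := }; H is not nullable, stop.

{ 'if', := }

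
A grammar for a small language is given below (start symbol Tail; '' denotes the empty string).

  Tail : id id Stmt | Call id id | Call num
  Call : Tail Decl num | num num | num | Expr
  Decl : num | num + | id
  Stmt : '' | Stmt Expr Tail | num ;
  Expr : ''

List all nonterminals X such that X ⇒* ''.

{ Call, Expr, Stmt }

Directly nullable (have an ''-production): Stmt, Expr.
Call : Expr with every symbol nullable, so Call is nullable.
No other nonterminal has a production whose RHS symbols are all nullable.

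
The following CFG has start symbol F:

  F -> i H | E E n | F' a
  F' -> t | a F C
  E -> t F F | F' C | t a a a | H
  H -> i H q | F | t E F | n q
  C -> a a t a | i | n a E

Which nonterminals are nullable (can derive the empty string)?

No nonterminal has an empty production or an RHS whose symbols are all nullable.

{ } (none)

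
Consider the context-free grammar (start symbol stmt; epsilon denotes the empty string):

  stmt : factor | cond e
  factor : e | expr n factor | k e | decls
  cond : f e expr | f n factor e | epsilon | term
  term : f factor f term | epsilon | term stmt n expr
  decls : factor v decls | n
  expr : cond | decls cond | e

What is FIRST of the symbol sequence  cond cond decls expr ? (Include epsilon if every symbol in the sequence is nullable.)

Add FIRST(cond)\{epsilon} = { e, f, k, n }; cond is nullable, continue.
Add FIRST(cond)\{epsilon} = { e, f, k, n }; cond is nullable, continue.
Add FIRST(decls) = { e, f, k, n }; decls is not nullable, stop.

{ e, f, k, n }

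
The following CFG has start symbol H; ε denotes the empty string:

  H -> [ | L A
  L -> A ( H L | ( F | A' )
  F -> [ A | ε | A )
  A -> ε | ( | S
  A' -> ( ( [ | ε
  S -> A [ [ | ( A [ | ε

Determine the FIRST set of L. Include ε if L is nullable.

{ (, ), [ }

From L -> A ( H L: A nullable, take FIRST(A) ∪ {(} = { (, [ }.
L -> ( F contributes {(}.
From L -> A' ): A' nullable, take FIRST(A') ∪ {)} = { (, ) }.
Union: FIRST(L) = { (, ), [ }.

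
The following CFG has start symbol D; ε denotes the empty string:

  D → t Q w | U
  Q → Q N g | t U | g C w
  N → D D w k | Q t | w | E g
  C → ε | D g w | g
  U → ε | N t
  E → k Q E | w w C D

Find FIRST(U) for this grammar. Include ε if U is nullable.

{ g, k, t, w, ε }

U → ε contributes ε.
From U → N t: add FIRST(N) = { g, k, t, w }.
Union: FIRST(U) = { g, k, t, w, ε }.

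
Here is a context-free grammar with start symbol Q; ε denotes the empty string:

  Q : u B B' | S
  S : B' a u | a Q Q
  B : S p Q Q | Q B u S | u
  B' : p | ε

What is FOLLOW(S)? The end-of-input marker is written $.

{ $, a, p, u }

In Q : S: S is at the end, add FOLLOW(Q) = { $, a, p, u }.
In B : S p Q Q: add FIRST(p Q Q) = { p }.
In B : Q B u S: S is at the end, add FOLLOW(B) = { $, a, p, u }.
Union: FOLLOW(S) = { $, a, p, u }.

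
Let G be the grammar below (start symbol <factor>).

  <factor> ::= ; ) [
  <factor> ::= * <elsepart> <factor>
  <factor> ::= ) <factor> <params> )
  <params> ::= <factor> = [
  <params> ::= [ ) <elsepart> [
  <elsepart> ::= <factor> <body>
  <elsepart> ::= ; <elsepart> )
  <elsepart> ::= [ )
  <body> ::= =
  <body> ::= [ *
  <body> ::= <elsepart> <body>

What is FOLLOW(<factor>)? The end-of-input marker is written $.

<factor> is the start symbol, so $ ∈ FOLLOW(<factor>).
In <factor> ::= * <elsepart> <factor>: <factor> is at the end, add FOLLOW(<factor>) = { $, ), *, ;, =, [ }.
In <factor> ::= ) <factor> <params> ): add FIRST(<params> )) = { ), *, ;, [ }.
In <params> ::= <factor> = [: add FIRST(= [) = { = }.
In <elsepart> ::= <factor> <body>: add FIRST(<body>) = { ), *, ;, =, [ }.
Union: FOLLOW(<factor>) = { $, ), *, ;, =, [ }.

{ $, ), *, ;, =, [ }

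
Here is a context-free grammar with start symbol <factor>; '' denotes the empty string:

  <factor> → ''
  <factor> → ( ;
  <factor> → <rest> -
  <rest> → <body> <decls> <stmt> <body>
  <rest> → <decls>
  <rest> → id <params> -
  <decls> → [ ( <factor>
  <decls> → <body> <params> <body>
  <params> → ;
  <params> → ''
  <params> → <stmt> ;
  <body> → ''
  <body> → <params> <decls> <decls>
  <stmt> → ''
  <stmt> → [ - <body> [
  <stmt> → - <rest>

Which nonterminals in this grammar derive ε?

{ <body>, <decls>, <factor>, <params>, <rest>, <stmt> }

Directly nullable (have an ''-production): <factor>, <params>, <body>, <stmt>.
<rest> → <body> <decls> <stmt> <body> with every symbol nullable, so <rest> is nullable.
<decls> → <body> <params> <body> with every symbol nullable, so <decls> is nullable.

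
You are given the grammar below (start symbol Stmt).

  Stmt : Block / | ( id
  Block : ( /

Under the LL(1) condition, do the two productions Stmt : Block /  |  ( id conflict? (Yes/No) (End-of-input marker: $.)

FIRST(Block /) = { ( } and FIRST(( id) = { ( }.
Both contain (, so the two alternatives are not disjoint — LL(1) conflict.

Yes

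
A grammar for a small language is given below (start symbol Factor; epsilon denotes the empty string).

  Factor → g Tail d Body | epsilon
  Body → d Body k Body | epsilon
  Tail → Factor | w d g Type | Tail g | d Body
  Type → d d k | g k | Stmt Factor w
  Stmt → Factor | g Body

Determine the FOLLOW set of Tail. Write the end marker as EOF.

{ d, g }

In Factor → g Tail d Body: add FIRST(d Body) = { d }.
In Tail → Tail g: add FIRST(g) = { g }.
Union: FOLLOW(Tail) = { d, g }.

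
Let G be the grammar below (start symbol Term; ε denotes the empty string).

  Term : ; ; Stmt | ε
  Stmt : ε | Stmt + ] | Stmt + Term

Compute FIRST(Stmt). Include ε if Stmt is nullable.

Stmt : ε contributes ε.
From Stmt : Stmt + ]: Stmt nullable, take FIRST(Stmt) ∪ {+} = { + }.
From Stmt : Stmt + Term: Stmt nullable, take FIRST(Stmt) ∪ {+} = { + }.
Union: FIRST(Stmt) = { +, ε }.

{ +, ε }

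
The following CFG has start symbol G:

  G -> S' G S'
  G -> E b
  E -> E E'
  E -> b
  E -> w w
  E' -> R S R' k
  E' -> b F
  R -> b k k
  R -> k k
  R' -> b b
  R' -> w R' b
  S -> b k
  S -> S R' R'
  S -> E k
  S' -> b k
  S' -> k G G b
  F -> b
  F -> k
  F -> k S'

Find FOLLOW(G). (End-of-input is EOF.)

G is the start symbol, so EOF ∈ FOLLOW(G).
In G -> S' G S': add FIRST(S') = { b, k }.
In S' -> k G G b: add FIRST(G b) = { b, k, w }.
In S' -> k G G b: add FIRST(b) = { b }.
Union: FOLLOW(G) = { EOF, b, k, w }.

{ EOF, b, k, w }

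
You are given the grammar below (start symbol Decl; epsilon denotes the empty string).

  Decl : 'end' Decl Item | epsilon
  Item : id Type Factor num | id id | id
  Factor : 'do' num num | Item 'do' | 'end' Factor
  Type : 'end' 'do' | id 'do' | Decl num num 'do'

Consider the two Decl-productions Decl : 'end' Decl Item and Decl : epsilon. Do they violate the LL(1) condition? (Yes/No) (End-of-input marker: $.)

No

FIRST('end' Decl Item) = { 'end' } and FIRST(epsilon) = { epsilon }.
The second is nullable but FOLLOW(Decl) = { $, id, num } is disjoint from FIRST of the first.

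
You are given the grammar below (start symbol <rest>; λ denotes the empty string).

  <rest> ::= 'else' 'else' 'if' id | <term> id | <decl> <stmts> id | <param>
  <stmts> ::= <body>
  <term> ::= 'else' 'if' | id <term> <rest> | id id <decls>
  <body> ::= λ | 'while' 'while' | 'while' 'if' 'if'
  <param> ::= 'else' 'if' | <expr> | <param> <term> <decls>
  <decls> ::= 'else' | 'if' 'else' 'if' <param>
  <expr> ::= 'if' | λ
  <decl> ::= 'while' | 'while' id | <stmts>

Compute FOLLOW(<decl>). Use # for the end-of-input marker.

{ 'while', id }

In <rest> ::= <decl> <stmts> id: add FIRST(<stmts> id) = { 'while', id }.
Union: FOLLOW(<decl>) = { 'while', id }.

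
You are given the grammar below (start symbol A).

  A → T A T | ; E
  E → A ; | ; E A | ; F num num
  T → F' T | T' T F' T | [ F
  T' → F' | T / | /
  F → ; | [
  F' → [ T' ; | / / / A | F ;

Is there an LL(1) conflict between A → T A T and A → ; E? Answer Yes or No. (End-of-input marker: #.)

Yes

FIRST(T A T) = { /, ;, [ } and FIRST(; E) = { ; }.
Both contain ;, so the two alternatives are not disjoint — LL(1) conflict.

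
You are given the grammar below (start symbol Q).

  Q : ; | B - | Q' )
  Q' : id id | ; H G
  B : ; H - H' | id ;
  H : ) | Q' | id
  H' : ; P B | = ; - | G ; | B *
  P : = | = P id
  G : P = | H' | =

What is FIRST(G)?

{ ;, =, id }

From G : P =: add FIRST(P) = { = }.
From G : H': add FIRST(H') = { ;, =, id }.
G : = contributes {=}.
Union: FIRST(G) = { ;, =, id }.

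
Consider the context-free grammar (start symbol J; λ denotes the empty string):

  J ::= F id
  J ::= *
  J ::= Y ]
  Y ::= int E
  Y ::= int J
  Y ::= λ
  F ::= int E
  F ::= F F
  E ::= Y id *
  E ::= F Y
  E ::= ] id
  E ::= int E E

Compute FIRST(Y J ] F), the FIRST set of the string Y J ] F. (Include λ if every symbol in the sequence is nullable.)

{ *, ], int }

Add FIRST(Y)\{λ} = { int }; Y is nullable, continue.
Add FIRST(J) = { *, ], int }; J is not nullable, stop.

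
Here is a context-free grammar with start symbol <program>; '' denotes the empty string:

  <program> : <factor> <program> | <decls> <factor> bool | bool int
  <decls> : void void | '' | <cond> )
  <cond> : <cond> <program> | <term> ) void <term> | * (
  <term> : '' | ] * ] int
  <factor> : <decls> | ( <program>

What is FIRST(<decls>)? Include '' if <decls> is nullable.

{ ), *, ], void, '' }

<decls> : void void contributes {void}.
<decls> : '' contributes ''.
From <decls> : <cond> ): add FIRST(<cond>) = { ), *, ] }.
Union: FIRST(<decls>) = { ), *, ], void, '' }.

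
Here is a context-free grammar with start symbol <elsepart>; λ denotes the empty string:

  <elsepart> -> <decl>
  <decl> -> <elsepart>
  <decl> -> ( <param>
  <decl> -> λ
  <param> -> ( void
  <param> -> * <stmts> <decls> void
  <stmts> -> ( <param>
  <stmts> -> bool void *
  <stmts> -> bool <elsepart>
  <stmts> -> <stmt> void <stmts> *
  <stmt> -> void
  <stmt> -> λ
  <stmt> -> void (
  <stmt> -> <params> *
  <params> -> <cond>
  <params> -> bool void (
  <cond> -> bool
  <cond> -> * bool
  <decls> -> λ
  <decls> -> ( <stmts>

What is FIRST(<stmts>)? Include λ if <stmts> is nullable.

<stmts> -> ( <param> contributes {(}.
<stmts> -> bool void * contributes {bool}.
<stmts> -> bool <elsepart> contributes {bool}.
From <stmts> -> <stmt> void <stmts> *: <stmt> nullable, take FIRST(<stmt>) ∪ {void} = { *, bool, void }.
Union: FIRST(<stmts>) = { (, *, bool, void }.

{ (, *, bool, void }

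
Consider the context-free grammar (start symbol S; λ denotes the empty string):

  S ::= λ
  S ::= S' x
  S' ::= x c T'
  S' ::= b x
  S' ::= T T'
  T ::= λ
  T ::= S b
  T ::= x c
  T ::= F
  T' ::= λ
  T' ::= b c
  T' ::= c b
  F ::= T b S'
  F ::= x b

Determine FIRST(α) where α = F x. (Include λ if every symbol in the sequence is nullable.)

{ b, c, x }

Add FIRST(F) = { b, c, x }; F is not nullable, stop.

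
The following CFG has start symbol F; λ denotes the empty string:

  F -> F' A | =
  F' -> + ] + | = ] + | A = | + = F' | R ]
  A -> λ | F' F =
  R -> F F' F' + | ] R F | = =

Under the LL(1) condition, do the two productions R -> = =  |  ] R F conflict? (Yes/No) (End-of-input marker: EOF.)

FIRST(= =) = { = } and FIRST(] R F) = { ] }.
The FIRST sets are disjoint and neither alternative is nullable — no conflict.

No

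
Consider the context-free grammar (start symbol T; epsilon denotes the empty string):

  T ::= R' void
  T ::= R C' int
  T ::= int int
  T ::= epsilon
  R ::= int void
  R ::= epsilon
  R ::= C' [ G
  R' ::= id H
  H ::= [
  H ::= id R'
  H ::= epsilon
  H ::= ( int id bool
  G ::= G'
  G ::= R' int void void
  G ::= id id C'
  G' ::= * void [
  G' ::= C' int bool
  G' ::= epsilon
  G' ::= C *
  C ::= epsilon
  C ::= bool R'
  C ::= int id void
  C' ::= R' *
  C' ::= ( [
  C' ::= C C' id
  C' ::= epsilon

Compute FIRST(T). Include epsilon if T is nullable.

From T ::= R' void: add FIRST(R') = { id }.
From T ::= R C' int: R, C' nullable, take FIRST(R) ∪ FIRST(C') ∪ {int} = { (, [, bool, id, int }.
T ::= int int contributes {int}.
T ::= epsilon contributes epsilon.
Union: FIRST(T) = { (, [, bool, id, int, epsilon }.

{ (, [, bool, id, int, epsilon }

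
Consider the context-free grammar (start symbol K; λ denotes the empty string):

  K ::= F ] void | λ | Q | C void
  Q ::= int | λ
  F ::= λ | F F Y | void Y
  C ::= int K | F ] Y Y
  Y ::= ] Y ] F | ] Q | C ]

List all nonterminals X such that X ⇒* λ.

Directly nullable (have an λ-production): K, Q, F.
No other nonterminal has a production whose RHS symbols are all nullable.

{ F, K, Q }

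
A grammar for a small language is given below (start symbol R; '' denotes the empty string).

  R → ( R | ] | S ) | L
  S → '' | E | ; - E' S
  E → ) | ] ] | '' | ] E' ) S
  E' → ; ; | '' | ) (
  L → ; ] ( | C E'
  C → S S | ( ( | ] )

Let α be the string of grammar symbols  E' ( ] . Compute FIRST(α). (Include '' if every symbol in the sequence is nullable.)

{ (, ), ; }

Add FIRST(E')\{''} = { ), ; }; E' is nullable, continue.
( is a terminal; add {(} and stop.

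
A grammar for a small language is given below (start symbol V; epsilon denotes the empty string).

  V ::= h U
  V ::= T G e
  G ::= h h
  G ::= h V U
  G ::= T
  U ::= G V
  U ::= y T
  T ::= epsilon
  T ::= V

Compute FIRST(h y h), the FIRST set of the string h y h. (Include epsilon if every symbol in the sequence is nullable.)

{ h }

h is a terminal; add {h} and stop.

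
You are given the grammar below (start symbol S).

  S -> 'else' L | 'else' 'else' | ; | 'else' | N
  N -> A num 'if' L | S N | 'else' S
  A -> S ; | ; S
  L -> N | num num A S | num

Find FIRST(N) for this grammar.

{ 'else', ; }

From N -> A num 'if' L: add FIRST(A) = { 'else', ; }.
From N -> S N: add FIRST(S) = { 'else', ; }.
N -> 'else' S contributes {'else'}.
Union: FIRST(N) = { 'else', ; }.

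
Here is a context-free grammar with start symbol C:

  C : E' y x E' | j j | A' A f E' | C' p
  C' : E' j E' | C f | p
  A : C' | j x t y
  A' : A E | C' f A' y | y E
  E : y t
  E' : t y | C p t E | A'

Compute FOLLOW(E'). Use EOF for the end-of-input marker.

{ EOF, f, j, p, y }

In C : E' y x E': add FIRST(y x E') = { y }.
In C : E' y x E': E' is at the end, add FOLLOW(C) = { EOF, f, p }.
In C : A' A f E': E' is at the end, add FOLLOW(C) = { EOF, f, p }.
In C' : E' j E': add FIRST(j E') = { j }.
In C' : E' j E': E' is at the end, add FOLLOW(C') = { f, p, y }.
Union: FOLLOW(E') = { EOF, f, j, p, y }.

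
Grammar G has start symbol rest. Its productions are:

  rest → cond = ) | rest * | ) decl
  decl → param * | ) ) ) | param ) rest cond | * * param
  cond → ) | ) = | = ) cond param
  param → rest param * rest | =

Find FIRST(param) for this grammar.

From param → rest param * rest: add FIRST(rest) = { ), = }.
param → = contributes {=}.
Union: FIRST(param) = { ), = }.

{ ), = }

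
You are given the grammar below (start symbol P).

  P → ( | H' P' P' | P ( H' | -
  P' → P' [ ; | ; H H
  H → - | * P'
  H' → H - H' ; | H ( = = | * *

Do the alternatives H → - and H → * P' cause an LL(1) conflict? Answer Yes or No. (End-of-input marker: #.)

FIRST(-) = { - } and FIRST(* P') = { * }.
The FIRST sets are disjoint and neither alternative is nullable — no conflict.

No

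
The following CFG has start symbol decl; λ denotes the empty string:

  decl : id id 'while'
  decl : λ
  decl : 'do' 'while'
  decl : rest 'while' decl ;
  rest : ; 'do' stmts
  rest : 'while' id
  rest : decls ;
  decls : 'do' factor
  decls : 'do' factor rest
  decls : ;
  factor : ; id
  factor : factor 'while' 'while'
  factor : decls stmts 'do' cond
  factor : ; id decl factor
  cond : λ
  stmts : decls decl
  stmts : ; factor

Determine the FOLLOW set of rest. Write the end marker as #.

{ 'do', 'while', ;, id }

In decl : rest 'while' decl ;: add FIRST('while' decl ;) = { 'while' }.
In decls : 'do' factor rest: rest is at the end, add FOLLOW(decls) = { 'do', 'while', ;, id }.
Union: FOLLOW(rest) = { 'do', 'while', ;, id }.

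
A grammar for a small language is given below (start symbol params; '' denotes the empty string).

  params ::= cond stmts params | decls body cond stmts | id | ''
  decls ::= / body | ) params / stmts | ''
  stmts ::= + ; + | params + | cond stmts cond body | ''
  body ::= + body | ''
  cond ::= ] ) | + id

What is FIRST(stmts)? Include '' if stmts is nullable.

{ ), +, /, ], id, '' }

stmts ::= + ; + contributes {+}.
From stmts ::= params +: params nullable, take FIRST(params) ∪ {+} = { ), +, /, ], id }.
From stmts ::= cond stmts cond body: add FIRST(cond) = { +, ] }.
stmts ::= '' contributes ''.
Union: FIRST(stmts) = { ), +, /, ], id, '' }.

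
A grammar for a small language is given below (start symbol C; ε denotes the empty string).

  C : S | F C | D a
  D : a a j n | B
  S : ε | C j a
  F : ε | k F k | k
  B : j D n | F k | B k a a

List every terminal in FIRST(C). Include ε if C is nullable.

{ a, j, k, ε }

From C : S: add FIRST(S) = { a, j, k, ε } (including ε since S is nullable).
From C : F C: F, C nullable, take FIRST(F) ∪ FIRST(C) = { a, j, k }; also ε since the whole RHS is nullable.
From C : D a: add FIRST(D) = { a, j, k }.
Union: FIRST(C) = { a, j, k, ε }.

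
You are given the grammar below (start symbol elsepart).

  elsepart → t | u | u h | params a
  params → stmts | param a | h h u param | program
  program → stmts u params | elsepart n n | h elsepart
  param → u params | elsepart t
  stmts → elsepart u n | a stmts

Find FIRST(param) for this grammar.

param → u params contributes {u}.
From param → elsepart t: add FIRST(elsepart) = { a, h, t, u }.
Union: FIRST(param) = { a, h, t, u }.

{ a, h, t, u }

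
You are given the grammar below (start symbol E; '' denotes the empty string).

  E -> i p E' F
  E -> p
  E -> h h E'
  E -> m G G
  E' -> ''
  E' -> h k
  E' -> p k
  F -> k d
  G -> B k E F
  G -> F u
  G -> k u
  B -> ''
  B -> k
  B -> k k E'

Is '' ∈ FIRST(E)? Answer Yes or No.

No

Nullable nonterminals: B, E'.
No production of E has an RHS whose symbols are all nullable, so E is not nullable.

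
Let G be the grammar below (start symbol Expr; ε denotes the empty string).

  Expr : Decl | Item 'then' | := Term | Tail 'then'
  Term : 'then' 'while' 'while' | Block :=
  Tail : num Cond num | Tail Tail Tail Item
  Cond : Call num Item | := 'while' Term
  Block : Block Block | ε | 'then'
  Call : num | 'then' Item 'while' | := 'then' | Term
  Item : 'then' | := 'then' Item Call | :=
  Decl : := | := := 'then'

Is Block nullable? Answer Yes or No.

Block has an ε-production, so Block ⇒ ε.

Yes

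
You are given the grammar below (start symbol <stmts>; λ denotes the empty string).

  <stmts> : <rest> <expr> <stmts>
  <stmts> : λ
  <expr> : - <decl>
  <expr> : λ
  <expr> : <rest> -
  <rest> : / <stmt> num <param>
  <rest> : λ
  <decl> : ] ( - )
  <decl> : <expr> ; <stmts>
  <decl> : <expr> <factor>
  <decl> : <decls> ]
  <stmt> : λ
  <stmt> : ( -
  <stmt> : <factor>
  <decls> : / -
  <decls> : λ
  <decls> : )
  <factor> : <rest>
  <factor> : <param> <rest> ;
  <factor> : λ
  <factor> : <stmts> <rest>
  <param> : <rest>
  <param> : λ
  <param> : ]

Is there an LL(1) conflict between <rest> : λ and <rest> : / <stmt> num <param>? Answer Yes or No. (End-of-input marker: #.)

Yes

FIRST(λ) = { λ } and FIRST(/ <stmt> num <param>) = { / }.
The first alternative is nullable and FOLLOW(<rest>) = { #, -, /, ;, ], num } shares / with FIRST of the second — conflict.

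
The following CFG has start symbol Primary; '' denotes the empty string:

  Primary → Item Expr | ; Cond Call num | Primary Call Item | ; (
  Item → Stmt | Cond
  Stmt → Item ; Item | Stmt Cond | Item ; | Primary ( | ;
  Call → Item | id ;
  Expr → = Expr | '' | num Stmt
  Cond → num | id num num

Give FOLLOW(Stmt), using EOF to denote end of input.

In Item → Stmt: Stmt is at the end, add FOLLOW(Item) = { EOF, (, ;, =, id, num }.
In Stmt → Stmt Cond: add FIRST(Cond) = { id, num }.
In Expr → num Stmt: Stmt is at the end, add FOLLOW(Expr) = { EOF, (, ;, id, num }.
Union: FOLLOW(Stmt) = { EOF, (, ;, =, id, num }.

{ EOF, (, ;, =, id, num }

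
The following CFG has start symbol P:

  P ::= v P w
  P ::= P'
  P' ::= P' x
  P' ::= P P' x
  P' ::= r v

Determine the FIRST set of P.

P ::= v P w contributes {v}.
From P ::= P': add FIRST(P') = { r, v }.
Union: FIRST(P) = { r, v }.

{ r, v }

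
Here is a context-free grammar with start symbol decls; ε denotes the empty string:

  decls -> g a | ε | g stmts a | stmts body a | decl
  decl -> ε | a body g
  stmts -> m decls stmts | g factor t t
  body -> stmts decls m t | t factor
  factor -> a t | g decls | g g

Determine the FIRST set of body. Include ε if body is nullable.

From body -> stmts decls m t: add FIRST(stmts) = { g, m }.
body -> t factor contributes {t}.
Union: FIRST(body) = { g, m, t }.

{ g, m, t }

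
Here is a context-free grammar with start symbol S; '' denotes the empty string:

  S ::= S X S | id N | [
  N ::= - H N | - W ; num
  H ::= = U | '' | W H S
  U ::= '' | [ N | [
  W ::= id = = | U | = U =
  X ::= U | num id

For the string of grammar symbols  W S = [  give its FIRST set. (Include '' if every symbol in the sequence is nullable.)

Add FIRST(W)\{''} = { =, [, id }; W is nullable, continue.
Add FIRST(S) = { [, id }; S is not nullable, stop.

{ =, [, id }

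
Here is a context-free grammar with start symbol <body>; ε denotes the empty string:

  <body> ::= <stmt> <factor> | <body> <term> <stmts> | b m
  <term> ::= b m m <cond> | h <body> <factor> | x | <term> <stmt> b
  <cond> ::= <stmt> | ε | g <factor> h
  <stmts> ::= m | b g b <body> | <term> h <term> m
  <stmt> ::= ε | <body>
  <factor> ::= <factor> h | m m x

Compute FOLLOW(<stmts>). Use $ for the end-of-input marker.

{ $, b, h, m, x }

In <body> ::= <body> <term> <stmts>: <stmts> is at the end, add FOLLOW(<body>) = { $, b, h, m, x }.
Union: FOLLOW(<stmts>) = { $, b, h, m, x }.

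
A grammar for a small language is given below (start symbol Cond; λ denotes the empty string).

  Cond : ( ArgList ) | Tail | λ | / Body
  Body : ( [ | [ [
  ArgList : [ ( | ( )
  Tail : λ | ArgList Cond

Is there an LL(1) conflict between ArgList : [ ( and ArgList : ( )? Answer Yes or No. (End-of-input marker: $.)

FIRST([ () = { [ } and FIRST(( )) = { ( }.
The FIRST sets are disjoint and neither alternative is nullable — no conflict.

No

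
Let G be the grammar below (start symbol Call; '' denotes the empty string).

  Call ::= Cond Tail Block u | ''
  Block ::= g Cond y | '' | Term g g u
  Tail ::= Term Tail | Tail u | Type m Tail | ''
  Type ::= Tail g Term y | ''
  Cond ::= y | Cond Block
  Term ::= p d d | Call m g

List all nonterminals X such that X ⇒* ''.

Directly nullable (have an ''-production): Call, Block, Tail, Type.
No other nonterminal has a production whose RHS symbols are all nullable.

{ Block, Call, Tail, Type }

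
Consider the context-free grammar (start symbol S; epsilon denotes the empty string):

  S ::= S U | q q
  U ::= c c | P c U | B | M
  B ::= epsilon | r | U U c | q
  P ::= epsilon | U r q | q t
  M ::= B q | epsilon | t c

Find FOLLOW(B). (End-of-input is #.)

In U ::= B: B is at the end, add FOLLOW(U) = { #, c, q, r, t }.
In M ::= B q: add FIRST(q) = { q }.
Union: FOLLOW(B) = { #, c, q, r, t }.

{ #, c, q, r, t }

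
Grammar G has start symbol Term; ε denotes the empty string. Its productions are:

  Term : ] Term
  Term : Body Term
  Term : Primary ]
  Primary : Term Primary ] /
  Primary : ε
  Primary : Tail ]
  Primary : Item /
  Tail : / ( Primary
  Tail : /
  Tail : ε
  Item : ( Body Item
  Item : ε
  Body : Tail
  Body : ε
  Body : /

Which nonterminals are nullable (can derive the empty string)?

Directly nullable (have an ε-production): Primary, Tail, Item, Body.
No other nonterminal has a production whose RHS symbols are all nullable.

{ Body, Item, Primary, Tail }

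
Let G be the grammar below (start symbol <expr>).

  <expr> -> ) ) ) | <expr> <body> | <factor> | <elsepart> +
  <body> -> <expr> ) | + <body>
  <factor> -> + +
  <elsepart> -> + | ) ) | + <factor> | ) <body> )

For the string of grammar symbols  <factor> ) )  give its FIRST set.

Add FIRST(<factor>) = { + }; <factor> is not nullable, stop.

{ + }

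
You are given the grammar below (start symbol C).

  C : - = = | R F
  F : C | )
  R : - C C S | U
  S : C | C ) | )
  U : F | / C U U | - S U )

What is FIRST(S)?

{ ), -, / }

From S : C: add FIRST(C) = { ), -, / }.
From S : C ): add FIRST(C) = { ), -, / }.
S : ) contributes {)}.
Union: FIRST(S) = { ), -, / }.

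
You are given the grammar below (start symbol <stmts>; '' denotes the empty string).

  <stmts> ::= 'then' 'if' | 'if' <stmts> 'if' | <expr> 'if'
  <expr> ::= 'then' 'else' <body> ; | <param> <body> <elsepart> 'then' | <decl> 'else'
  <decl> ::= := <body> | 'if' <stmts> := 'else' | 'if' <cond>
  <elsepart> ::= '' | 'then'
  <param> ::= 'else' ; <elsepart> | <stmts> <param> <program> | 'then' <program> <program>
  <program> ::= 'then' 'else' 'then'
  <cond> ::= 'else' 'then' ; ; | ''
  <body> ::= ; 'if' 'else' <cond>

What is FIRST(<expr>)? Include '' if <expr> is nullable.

<expr> ::= 'then' 'else' <body> ; contributes {'then'}.
From <expr> ::= <param> <body> <elsepart> 'then': add FIRST(<param>) = { 'else', 'if', 'then', := }.
From <expr> ::= <decl> 'else': add FIRST(<decl>) = { 'if', := }.
Union: FIRST(<expr>) = { 'else', 'if', 'then', := }.

{ 'else', 'if', 'then', := }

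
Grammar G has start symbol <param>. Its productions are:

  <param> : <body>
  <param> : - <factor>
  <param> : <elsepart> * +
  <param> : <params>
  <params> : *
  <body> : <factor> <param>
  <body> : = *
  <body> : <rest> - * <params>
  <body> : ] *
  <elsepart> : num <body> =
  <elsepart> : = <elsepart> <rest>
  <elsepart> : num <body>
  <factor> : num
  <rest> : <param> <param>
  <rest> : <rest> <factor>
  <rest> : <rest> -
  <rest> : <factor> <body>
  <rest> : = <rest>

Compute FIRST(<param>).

{ *, -, =, ], num }

From <param> : <body>: add FIRST(<body>) = { *, -, =, ], num }.
<param> : - <factor> contributes {-}.
From <param> : <elsepart> * +: add FIRST(<elsepart>) = { =, num }.
From <param> : <params>: add FIRST(<params>) = { * }.
Union: FIRST(<param>) = { *, -, =, ], num }.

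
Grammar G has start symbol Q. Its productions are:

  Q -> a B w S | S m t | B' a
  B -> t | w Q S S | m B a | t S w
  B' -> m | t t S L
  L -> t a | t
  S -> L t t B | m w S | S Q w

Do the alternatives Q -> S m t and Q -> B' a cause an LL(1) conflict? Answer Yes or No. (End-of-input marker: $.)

FIRST(S m t) = { m, t } and FIRST(B' a) = { m, t }.
Both contain m, so the two alternatives are not disjoint — LL(1) conflict.

Yes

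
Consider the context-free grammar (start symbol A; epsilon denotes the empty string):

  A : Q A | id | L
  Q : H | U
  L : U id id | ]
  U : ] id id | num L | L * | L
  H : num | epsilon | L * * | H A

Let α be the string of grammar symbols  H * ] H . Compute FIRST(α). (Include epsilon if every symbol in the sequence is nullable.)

Add FIRST(H)\{epsilon} = { ], id, num }; H is nullable, continue.
* is a terminal; add {*} and stop.

{ *, ], id, num }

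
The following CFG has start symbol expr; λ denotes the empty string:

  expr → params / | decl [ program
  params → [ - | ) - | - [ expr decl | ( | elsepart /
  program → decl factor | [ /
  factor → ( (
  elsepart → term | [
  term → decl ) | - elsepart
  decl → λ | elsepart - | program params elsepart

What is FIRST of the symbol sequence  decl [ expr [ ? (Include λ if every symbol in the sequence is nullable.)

{ (, ), -, [ }

Add FIRST(decl)\{λ} = { (, ), -, [ }; decl is nullable, continue.
[ is a terminal; add {[} and stop.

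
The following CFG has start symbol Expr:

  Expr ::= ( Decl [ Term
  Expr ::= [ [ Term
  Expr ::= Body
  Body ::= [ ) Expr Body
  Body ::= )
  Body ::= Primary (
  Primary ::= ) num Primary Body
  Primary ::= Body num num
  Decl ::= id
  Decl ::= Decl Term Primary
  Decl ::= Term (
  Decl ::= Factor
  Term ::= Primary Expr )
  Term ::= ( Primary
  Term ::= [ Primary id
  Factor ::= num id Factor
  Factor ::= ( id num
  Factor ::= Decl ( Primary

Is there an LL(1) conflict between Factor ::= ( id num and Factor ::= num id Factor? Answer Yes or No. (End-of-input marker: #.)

FIRST(( id num) = { ( } and FIRST(num id Factor) = { num }.
The FIRST sets are disjoint and neither alternative is nullable — no conflict.

No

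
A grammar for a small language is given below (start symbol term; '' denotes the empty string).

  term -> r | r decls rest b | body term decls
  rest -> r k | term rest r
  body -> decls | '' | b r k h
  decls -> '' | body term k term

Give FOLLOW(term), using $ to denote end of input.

term is the start symbol, so $ ∈ FOLLOW(term).
In term -> body term decls: add FIRST(decls)\{''} = { b, r }.
  Since decls is nullable, also add FOLLOW(term) = { $, b, k, r }.
In rest -> term rest r: add FIRST(rest r) = { b, r }.
In decls -> body term k term: add FIRST(k term) = { k }.
In decls -> body term k term: term is at the end, add FOLLOW(decls) = { $, b, k, r }.
Union: FOLLOW(term) = { $, b, k, r }.

{ $, b, k, r }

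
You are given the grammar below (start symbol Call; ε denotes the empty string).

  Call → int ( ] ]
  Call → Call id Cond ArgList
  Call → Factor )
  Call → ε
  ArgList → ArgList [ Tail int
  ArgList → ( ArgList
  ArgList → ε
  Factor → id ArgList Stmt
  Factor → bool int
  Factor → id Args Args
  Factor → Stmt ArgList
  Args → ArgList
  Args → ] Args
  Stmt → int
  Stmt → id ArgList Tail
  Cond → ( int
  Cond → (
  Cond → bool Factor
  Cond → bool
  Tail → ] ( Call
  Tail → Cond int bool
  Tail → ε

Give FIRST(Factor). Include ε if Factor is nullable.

Factor → id ArgList Stmt contributes {id}.
Factor → bool int contributes {bool}.
Factor → id Args Args contributes {id}.
From Factor → Stmt ArgList: add FIRST(Stmt) = { id, int }.
Union: FIRST(Factor) = { bool, id, int }.

{ bool, id, int }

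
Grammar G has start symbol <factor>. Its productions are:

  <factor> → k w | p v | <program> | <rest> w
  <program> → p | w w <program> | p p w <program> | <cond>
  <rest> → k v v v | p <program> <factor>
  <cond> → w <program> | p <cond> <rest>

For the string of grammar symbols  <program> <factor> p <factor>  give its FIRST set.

Add FIRST(<program>) = { p, w }; <program> is not nullable, stop.

{ p, w }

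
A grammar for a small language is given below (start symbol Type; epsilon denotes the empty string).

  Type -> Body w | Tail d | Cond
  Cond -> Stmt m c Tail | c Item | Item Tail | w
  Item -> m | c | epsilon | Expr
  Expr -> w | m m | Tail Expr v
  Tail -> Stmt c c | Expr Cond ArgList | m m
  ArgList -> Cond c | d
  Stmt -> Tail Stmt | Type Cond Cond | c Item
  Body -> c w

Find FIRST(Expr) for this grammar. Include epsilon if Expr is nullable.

Expr -> w contributes {w}.
Expr -> m m contributes {m}.
From Expr -> Tail Expr v: add FIRST(Tail) = { c, m, w }.
Union: FIRST(Expr) = { c, m, w }.

{ c, m, w }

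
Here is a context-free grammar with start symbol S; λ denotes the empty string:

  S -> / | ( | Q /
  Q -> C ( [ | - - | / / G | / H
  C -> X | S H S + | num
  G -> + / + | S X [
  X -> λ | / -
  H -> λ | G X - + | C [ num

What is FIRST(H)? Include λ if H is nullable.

H -> λ contributes λ.
From H -> G X - +: add FIRST(G) = { (, +, -, /, num }.
From H -> C [ num: C nullable, take FIRST(C) ∪ {[} = { (, -, /, [, num }.
Union: FIRST(H) = { (, +, -, /, [, num, λ }.

{ (, +, -, /, [, num, λ }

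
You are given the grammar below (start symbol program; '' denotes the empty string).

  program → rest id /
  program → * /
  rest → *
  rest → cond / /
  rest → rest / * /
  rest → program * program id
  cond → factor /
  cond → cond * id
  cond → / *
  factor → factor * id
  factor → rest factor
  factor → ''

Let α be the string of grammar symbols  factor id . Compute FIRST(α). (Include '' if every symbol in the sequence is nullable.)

{ *, /, id }

Add FIRST(factor)\{''} = { *, / }; factor is nullable, continue.
id is a terminal; add {id} and stop.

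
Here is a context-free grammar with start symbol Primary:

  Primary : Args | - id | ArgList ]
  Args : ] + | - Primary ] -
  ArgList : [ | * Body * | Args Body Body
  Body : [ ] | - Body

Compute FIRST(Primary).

From Primary : Args: add FIRST(Args) = { -, ] }.
Primary : - id contributes {-}.
From Primary : ArgList ]: add FIRST(ArgList) = { *, -, [, ] }.
Union: FIRST(Primary) = { *, -, [, ] }.

{ *, -, [, ] }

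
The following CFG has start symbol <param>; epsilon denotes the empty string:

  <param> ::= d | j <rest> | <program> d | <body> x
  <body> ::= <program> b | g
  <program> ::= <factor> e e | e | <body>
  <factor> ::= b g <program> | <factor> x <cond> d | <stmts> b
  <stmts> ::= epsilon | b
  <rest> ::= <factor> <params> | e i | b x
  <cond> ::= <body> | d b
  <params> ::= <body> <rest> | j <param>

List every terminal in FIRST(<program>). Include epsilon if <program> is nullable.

{ b, e, g }

From <program> ::= <factor> e e: add FIRST(<factor>) = { b }.
<program> ::= e contributes {e}.
From <program> ::= <body>: add FIRST(<body>) = { b, e, g }.
Union: FIRST(<program>) = { b, e, g }.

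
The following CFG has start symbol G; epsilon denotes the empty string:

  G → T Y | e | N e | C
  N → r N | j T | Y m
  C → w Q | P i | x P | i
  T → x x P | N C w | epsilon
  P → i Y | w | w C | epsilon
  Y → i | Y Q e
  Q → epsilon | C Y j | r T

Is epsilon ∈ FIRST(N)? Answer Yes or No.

Nullable nonterminals: P, Q, T.
No production of N has an RHS whose symbols are all nullable, so N is not nullable.

No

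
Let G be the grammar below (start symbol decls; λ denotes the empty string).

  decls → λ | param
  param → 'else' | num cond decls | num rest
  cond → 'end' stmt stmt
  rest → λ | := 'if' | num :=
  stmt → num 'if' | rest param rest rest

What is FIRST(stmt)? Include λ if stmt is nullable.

stmt → num 'if' contributes {num}.
From stmt → rest param rest rest: rest nullable, take FIRST(rest) ∪ FIRST(param) = { 'else', :=, num }.
Union: FIRST(stmt) = { 'else', :=, num }.

{ 'else', :=, num }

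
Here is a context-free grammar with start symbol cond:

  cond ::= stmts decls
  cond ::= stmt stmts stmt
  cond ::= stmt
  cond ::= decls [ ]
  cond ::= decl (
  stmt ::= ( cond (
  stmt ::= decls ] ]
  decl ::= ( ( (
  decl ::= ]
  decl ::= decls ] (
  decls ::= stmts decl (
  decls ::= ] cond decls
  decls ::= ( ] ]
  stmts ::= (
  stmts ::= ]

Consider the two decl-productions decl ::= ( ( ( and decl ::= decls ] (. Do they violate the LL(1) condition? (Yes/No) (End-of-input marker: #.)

FIRST(( ( () = { ( } and FIRST(decls ] () = { (, ] }.
Both contain (, so the two alternatives are not disjoint — LL(1) conflict.

Yes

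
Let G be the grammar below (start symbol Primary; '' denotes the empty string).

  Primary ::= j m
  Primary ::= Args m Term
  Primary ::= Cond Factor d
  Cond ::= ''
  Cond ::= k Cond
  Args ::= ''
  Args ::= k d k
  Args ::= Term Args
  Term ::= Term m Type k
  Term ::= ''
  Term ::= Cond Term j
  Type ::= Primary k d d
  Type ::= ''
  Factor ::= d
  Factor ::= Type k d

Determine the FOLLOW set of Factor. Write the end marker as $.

In Primary ::= Cond Factor d: add FIRST(d) = { d }.
Union: FOLLOW(Factor) = { d }.

{ d }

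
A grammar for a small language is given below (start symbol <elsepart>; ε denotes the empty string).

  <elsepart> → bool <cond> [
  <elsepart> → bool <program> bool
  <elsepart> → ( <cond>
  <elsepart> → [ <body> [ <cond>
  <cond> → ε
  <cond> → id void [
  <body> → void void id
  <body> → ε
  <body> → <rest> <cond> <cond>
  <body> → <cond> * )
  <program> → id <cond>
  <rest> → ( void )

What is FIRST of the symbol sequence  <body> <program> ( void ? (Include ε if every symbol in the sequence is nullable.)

{ (, *, id, void }

Add FIRST(<body>)\{ε} = { (, *, id, void }; <body> is nullable, continue.
Add FIRST(<program>) = { id }; <program> is not nullable, stop.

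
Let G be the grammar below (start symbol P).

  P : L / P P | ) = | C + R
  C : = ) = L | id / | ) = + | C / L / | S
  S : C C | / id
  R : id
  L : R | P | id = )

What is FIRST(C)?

C : = ) = L contributes {=}.
C : id / contributes {id}.
C : ) = + contributes {)}.
From C : C / L /: add FIRST(C) = { ), /, =, id }.
From C : S: add FIRST(S) = { ), /, =, id }.
Union: FIRST(C) = { ), /, =, id }.

{ ), /, =, id }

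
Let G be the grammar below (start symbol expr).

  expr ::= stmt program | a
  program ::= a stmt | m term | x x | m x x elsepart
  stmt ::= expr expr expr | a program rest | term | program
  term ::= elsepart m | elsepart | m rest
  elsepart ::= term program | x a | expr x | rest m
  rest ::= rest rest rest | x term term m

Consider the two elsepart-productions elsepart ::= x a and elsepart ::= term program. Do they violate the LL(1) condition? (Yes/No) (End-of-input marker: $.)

FIRST(x a) = { x } and FIRST(term program) = { a, m, x }.
Both contain x, so the two alternatives are not disjoint — LL(1) conflict.

Yes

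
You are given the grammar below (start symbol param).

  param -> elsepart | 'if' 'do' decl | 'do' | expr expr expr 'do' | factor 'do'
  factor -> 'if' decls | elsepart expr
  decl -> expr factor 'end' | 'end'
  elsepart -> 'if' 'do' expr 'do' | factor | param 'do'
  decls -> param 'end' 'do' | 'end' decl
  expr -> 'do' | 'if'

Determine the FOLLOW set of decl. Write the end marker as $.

{ $, 'do', 'end', 'if' }

In param -> 'if' 'do' decl: decl is at the end, add FOLLOW(param) = { $, 'do', 'end' }.
In decls -> 'end' decl: decl is at the end, add FOLLOW(decls) = { $, 'do', 'end', 'if' }.
Union: FOLLOW(decl) = { $, 'do', 'end', 'if' }.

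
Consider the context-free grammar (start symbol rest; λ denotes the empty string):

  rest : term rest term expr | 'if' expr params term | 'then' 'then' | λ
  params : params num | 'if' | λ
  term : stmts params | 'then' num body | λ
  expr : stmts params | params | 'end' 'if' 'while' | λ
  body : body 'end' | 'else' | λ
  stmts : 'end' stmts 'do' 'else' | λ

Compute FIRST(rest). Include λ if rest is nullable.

{ 'end', 'if', 'then', num, λ }

From rest : term rest term expr: term, rest, term, expr nullable, take FIRST(term) ∪ FIRST(rest) ∪ FIRST(term) ∪ FIRST(expr) = { 'end', 'if', 'then', num }; also λ since the whole RHS is nullable.
rest : 'if' expr params term contributes {'if'}.
rest : 'then' 'then' contributes {'then'}.
rest : λ contributes λ.
Union: FIRST(rest) = { 'end', 'if', 'then', num, λ }.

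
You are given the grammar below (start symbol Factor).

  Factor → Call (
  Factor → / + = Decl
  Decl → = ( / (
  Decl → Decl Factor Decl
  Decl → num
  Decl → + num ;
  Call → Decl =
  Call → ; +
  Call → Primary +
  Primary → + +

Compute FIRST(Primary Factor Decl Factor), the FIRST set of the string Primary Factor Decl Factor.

{ + }

Add FIRST(Primary) = { + }; Primary is not nullable, stop.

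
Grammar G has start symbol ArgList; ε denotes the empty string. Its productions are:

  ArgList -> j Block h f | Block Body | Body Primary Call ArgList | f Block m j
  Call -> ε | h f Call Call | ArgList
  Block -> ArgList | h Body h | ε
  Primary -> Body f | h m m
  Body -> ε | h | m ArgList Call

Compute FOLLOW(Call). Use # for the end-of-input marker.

{ #, f, h, j, m }

In ArgList -> Body Primary Call ArgList: add FIRST(ArgList)\{ε} = { f, h, j, m }.
  Since ArgList is nullable, also add FOLLOW(ArgList) = { #, f, h, j, m }.
In Call -> h f Call Call: add FIRST(Call)\{ε} = { f, h, j, m }.
  Since Call is nullable, also add FOLLOW(Call) = { #, f, h, j, m }.
In Call -> h f Call Call: Call is at the end, add FOLLOW(Call) = { #, f, h, j, m }.
In Body -> m ArgList Call: Call is at the end, add FOLLOW(Body) = { #, f, h, j, m }.
Union: FOLLOW(Call) = { #, f, h, j, m }.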